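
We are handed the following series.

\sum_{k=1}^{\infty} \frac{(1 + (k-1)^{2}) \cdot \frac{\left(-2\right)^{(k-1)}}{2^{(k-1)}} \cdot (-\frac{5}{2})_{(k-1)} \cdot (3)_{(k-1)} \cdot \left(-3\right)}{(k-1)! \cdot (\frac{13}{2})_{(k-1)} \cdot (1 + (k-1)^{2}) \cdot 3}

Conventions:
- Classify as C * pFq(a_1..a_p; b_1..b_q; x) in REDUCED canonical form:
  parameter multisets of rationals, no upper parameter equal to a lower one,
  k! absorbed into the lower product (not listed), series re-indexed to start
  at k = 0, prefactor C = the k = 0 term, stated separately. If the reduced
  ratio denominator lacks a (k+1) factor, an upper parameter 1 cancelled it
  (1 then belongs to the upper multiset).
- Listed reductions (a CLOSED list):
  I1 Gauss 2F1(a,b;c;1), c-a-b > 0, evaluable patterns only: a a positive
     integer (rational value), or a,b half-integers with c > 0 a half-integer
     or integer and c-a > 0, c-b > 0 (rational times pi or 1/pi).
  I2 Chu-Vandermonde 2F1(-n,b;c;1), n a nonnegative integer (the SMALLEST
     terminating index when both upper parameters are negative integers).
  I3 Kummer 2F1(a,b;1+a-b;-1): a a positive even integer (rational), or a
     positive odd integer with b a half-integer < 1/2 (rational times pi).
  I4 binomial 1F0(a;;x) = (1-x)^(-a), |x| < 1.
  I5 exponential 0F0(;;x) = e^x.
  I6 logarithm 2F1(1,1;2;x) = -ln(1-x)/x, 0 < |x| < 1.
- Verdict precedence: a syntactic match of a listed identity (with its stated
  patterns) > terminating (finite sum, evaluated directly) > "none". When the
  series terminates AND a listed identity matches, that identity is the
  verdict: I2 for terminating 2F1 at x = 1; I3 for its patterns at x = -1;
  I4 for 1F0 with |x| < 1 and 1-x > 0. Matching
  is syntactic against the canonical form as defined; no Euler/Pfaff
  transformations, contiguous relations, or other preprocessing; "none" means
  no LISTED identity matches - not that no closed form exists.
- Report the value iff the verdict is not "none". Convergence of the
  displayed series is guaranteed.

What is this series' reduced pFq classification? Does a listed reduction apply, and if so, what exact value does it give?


With C = -1: the canonical form is 2F1(-\frac{5}{2}, 3; \frac{13}{2}; -1). Verdict (x = -1): the Kummer evaluation I3 applies (x = -1; c = \frac{13}{2} equals 1+a-b for upper {-\frac{5}{2}, 3}: listed pattern). Value: \left(-\frac{3465}{4096}\right) \cdot \pi.

Key step: with t_0 = -1, striking the common factor k^2 + 1 reduces the term (C = -1, x = -1).
Ratio: r(k) = -1 * (k-\frac{5}{2}) (k+3) / [(k+\frac{13}{2}) (k+1)] - rational in k, leading ratio -1; with t_0 = -1, classification follows.


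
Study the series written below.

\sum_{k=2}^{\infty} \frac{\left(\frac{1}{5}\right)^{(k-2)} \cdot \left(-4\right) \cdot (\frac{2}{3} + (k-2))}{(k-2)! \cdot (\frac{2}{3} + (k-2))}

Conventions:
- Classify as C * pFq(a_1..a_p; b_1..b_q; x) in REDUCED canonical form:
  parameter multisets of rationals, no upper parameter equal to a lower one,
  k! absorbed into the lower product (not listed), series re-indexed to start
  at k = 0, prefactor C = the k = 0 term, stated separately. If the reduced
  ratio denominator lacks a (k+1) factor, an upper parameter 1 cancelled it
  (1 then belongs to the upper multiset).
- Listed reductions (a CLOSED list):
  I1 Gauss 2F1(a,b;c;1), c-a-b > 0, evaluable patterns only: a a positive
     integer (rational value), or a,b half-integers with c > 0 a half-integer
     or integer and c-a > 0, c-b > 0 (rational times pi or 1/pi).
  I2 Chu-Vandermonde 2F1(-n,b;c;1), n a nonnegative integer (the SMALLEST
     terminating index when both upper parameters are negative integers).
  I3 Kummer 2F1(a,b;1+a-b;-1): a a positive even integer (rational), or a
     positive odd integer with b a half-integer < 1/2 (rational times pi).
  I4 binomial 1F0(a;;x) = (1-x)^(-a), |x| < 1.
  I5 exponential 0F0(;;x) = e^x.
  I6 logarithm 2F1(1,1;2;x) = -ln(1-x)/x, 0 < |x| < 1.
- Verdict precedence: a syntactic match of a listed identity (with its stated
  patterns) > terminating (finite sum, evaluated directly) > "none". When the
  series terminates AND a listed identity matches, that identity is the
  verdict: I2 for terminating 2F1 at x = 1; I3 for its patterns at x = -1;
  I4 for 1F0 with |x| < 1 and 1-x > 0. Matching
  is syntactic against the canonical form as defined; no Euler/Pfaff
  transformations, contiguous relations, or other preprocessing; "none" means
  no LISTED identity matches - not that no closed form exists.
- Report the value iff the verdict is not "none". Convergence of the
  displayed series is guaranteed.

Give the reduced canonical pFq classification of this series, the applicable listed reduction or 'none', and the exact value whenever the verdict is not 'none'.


Reduced: x = \frac{1}{5}, 0F0, upper = {-}, lower = {-}, C = -4. Verdict: the I5 exponential reduction applies (the 0F0 exponential series at x = \frac{1}{5}). Its exact value is \left(-4\right) \cdot e^{\frac{1}{5}}.

Key step: t_0 = -4 here, and striking the common factor k + 2/3 reduces the term (C = -4).
Adjacent-term ratio: r(k) = \frac{1}{5} * 1 / [(k+1)] - rational; roots negated = parameters, x = \frac{1}{5}, C = -4.


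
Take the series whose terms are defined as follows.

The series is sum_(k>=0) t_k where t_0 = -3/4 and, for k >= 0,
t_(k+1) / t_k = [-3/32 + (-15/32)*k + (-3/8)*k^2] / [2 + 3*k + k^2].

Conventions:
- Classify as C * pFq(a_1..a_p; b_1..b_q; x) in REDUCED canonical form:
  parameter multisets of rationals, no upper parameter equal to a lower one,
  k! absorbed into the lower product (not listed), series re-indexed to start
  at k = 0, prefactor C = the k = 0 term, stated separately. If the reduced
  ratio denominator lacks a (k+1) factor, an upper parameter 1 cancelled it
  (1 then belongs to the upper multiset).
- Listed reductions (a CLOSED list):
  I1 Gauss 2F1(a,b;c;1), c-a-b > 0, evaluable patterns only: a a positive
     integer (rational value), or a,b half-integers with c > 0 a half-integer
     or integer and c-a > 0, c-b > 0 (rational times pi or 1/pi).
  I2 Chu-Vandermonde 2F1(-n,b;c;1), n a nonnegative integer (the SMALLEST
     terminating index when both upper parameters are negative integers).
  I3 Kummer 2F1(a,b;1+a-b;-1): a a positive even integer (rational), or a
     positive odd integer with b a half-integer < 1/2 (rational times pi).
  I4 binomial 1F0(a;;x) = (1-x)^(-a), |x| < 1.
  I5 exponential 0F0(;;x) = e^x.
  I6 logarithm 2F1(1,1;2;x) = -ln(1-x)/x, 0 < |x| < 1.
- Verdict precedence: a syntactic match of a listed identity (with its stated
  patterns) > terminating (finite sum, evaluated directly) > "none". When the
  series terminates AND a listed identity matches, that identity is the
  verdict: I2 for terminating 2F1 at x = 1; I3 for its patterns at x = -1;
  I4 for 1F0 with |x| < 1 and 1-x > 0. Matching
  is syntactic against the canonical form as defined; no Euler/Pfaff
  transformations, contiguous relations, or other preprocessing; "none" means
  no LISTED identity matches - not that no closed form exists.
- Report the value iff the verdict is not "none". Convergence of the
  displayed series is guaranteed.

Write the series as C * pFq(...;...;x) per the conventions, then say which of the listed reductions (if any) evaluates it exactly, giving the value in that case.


The tell: with t_0 = -3/4, factor the ratio over Q (C = -3/4): negated roots = parameters.
Ratio: r(k) = (-3/8) * (k+1/4) (k+1) / [(k+2) (k+1)] ; factor over Q: parameters, x = (-3/8), and C = -3/4.

Canonical form: C = -3/4 times 2F1 with upper {1/4, 1}, lower {2}, x = -3/8. Verdict: none (x = -3/8): each listed identity misses the multisets {1/4, 1} ; {2}.


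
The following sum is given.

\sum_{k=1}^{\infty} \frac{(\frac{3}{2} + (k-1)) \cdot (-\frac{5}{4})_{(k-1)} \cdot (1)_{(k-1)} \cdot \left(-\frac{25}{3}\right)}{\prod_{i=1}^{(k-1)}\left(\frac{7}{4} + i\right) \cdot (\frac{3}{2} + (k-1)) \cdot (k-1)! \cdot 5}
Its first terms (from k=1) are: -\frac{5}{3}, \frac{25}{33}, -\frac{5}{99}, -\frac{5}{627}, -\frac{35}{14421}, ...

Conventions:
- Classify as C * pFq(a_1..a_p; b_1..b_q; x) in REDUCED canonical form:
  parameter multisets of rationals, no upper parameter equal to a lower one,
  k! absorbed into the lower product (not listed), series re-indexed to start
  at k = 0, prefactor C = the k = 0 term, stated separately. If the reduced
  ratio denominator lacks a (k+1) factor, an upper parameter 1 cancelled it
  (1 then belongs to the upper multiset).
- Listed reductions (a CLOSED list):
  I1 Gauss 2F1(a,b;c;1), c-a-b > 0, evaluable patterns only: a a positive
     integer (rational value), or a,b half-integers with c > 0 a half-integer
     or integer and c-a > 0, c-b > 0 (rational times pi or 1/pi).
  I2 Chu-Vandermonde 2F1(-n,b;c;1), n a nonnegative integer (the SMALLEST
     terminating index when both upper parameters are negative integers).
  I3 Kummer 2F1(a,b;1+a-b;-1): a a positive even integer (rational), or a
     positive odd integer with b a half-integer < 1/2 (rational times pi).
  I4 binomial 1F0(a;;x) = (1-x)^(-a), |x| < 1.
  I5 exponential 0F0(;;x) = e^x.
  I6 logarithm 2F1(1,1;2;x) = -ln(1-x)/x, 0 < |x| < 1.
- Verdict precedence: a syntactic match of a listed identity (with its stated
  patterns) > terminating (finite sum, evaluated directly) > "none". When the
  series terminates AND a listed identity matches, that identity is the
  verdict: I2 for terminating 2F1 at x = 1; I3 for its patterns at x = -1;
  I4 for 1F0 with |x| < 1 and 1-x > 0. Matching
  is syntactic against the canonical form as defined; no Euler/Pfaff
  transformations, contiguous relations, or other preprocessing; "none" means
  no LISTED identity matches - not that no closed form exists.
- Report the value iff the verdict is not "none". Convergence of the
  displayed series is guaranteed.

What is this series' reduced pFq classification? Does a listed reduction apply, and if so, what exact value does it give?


Canonical form: C = -\frac{5}{3} times 2F1 with upper {-\frac{5}{4}, 1}, lower {\frac{11}{4}}, x = 1. Verdict: this is the Gauss summation I1 (x = 1: the Gamma ratio telescopes since c-a-b = 3 > 0 and a = 1 in Z>0). Hence: -\frac{35}{36}.

Key observation: x = 1 and the lower running product (C = -5/3, x = 1) is a rising factorial.
Ratio: r(k) = 1 * (k-\frac{5}{4}) (k+1) / [(k+\frac{11}{4}) (k+1)] ; factor over Q: parameters, x = 1, and C = -\frac{5}{3}.


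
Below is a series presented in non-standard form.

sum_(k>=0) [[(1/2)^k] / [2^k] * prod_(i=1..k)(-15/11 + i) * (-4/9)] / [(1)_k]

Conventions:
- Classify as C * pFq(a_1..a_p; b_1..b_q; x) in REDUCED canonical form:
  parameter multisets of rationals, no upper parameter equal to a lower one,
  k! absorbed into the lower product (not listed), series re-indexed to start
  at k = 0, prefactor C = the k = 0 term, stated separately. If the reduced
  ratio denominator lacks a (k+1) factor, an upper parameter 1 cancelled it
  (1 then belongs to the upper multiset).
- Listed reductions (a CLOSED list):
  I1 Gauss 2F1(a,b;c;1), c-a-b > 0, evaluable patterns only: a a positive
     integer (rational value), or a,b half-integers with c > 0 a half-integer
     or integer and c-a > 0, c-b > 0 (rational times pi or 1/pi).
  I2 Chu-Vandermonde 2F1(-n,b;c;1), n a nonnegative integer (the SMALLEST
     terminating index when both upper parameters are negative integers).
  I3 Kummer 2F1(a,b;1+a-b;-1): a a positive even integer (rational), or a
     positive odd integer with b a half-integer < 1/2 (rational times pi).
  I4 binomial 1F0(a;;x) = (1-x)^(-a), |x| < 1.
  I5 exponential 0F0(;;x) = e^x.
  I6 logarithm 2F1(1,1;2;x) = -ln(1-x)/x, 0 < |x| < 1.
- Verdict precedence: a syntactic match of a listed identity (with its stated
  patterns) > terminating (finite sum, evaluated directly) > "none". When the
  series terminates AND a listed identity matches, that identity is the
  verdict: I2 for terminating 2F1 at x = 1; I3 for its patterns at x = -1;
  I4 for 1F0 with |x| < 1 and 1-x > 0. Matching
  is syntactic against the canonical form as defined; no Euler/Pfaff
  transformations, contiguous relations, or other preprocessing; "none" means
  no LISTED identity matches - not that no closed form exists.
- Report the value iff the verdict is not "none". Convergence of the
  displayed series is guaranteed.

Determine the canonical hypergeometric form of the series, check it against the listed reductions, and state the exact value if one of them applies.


Prefactor -4/9, argument 1/4: 1F0 with upper {-4/11} over lower {-}. Verdict: binomial (I4) matches (the 1F0 binomial series: exponent 4/11, x = 1/4). Its exact value is (-4/9) * (3/4)^(4/11).

The tell: from the first term -4/9: (1)_k (C = -4/9, x = 1/4) is k! itself.
Step ratio: r(k) = (1/4) * (k-4/11) / [(k+1)] - poly over poly, x = (1/4) from leading terms; C = -4/9 at k = 0.


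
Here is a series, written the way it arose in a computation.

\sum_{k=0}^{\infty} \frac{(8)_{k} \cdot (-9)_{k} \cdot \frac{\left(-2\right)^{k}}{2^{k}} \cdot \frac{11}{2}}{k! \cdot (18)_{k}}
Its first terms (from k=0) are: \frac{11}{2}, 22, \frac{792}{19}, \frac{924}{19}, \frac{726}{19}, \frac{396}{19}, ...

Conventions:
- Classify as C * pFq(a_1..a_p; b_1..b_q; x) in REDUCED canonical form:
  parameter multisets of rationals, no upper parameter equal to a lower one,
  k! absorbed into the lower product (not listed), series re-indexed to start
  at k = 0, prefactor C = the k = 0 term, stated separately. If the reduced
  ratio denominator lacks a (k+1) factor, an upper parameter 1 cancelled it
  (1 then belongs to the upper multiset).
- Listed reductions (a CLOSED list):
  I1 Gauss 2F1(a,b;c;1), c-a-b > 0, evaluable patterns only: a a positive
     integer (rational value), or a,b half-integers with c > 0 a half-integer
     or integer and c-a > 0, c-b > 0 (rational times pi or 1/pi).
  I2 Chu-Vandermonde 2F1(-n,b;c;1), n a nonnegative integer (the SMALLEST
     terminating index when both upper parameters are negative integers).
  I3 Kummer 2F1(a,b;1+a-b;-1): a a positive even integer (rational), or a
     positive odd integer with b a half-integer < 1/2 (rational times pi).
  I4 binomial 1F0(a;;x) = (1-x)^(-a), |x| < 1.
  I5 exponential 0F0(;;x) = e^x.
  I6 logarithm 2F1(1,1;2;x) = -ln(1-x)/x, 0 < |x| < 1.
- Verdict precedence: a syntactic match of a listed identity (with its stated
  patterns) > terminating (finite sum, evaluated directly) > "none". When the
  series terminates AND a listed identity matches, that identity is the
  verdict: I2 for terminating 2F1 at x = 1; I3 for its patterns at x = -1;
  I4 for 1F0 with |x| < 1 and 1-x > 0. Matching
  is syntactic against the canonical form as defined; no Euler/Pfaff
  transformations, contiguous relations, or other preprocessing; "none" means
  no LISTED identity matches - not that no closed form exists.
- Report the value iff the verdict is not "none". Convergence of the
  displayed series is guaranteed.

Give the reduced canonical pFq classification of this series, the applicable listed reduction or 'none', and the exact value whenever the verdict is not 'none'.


The series (x = -1) is 2F1: upper {-9, 8}, lower {18}, prefactor \frac{11}{2}. Verdict: the Kummer evaluation I3 fires (x = -1; c = 18 equals 1+a-b for upper {-9, 8}: listed pattern). Sum: 187.

Key observation: with t_0 = \frac{11}{2}, the two k-th powers (prefactor 11/2) combine into one argument.
Adjacent-term ratio: r(k) = -1 * (k-9) (k+8) / [(k+18) (k+1)] - rational; roots negated = parameters, x = -1, C = \frac{11}{2}.


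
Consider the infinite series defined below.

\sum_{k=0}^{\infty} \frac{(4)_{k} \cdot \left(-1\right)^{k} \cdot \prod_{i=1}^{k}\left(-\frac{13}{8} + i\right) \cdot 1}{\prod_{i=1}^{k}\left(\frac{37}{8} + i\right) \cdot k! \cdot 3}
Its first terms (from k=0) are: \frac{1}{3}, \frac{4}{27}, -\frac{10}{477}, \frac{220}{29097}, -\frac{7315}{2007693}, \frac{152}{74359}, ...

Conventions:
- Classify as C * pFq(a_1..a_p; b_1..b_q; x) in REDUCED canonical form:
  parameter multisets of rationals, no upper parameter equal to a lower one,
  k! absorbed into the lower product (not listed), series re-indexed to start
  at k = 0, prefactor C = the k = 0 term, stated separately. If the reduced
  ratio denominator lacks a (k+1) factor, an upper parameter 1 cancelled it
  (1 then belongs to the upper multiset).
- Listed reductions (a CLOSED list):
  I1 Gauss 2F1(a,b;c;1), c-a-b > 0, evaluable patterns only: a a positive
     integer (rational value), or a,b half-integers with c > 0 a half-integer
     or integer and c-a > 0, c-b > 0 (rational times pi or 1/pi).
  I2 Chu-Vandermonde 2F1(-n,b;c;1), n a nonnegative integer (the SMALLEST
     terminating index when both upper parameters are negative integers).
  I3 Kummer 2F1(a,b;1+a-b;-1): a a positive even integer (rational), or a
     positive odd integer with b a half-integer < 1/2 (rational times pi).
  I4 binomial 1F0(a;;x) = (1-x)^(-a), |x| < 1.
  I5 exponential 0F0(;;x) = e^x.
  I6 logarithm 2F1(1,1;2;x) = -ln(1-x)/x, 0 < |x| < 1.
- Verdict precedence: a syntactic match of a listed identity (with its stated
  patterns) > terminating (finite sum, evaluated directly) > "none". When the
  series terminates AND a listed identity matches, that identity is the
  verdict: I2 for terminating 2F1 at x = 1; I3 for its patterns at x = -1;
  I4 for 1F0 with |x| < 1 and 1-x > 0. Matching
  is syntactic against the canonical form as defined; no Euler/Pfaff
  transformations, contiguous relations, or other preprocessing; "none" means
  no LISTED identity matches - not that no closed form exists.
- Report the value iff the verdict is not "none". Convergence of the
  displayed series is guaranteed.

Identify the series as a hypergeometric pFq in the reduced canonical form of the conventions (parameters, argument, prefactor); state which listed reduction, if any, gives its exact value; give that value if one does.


First insight: t_0 being \frac{1}{3}, the running product (C = 1/3) telescopes to a rising factorial.
Consecutive-term ratio: r(k) = -1 * (k-\frac{5}{8}) (k+4) / [(k+\frac{45}{8}) (k+1)] - rational in k. x = -1; t_0 = \frac{1}{3}; negate the roots.

The series (x = -1) is 2F1: upper {-\frac{5}{8}, 4}, lower {\frac{45}{8}}, prefactor \frac{1}{3}. Verdict: this is the Kummer evaluation I3 (x = -1; c = \frac{45}{8} equals 1+a-b for upper {-\frac{5}{8}, 4}: listed pattern). Hence: \frac{1073}{2304}.


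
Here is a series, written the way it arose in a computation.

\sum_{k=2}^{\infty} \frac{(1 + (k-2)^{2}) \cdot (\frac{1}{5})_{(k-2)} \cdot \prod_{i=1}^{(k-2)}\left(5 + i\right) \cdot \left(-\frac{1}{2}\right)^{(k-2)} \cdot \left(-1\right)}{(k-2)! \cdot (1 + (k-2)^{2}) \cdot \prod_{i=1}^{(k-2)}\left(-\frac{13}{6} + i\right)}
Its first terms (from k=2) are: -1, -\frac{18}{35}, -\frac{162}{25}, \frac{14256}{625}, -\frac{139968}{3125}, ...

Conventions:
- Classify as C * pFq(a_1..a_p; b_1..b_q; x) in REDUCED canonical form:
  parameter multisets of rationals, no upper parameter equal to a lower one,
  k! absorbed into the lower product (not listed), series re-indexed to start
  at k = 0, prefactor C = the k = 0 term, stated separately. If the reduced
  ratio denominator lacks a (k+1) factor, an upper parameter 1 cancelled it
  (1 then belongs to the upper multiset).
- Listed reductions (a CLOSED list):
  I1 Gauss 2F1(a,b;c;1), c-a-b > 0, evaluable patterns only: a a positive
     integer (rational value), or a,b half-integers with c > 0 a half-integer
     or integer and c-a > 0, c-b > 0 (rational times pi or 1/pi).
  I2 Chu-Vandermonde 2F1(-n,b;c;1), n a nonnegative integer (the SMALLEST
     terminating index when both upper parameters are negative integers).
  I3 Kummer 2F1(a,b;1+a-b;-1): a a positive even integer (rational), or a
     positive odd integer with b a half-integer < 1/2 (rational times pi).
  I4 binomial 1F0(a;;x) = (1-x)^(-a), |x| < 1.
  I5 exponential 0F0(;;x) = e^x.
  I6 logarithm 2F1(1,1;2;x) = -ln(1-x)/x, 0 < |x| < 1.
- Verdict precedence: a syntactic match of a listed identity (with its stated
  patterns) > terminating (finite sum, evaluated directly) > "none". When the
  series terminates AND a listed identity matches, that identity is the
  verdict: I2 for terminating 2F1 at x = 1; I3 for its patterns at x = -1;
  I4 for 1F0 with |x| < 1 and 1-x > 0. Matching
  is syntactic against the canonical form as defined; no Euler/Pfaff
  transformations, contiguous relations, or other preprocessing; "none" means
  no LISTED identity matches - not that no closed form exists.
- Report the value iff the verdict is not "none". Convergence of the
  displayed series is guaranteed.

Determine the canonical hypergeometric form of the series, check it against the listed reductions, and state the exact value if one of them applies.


The series (x = -\frac{1}{2}) is 2F1: upper {\frac{1}{5}, 6}, lower {-\frac{7}{6}}, prefactor -1. Verdict: none. Every listed pattern misses the 2F1 form at -\frac{1}{2}, upper {\frac{1}{5}, 6}.

First insight: t_0 being -1, k^2 + 1 divides numerator and denominator alike; C = -1 after cancelling.
Step ratio: r(k) = -\frac{1}{2} * (k+\frac{1}{5}) (k+6) / [(k-\frac{7}{6}) (k+1)] - rational; roots negated = parameters, x = -\frac{1}{2}, C = -1.


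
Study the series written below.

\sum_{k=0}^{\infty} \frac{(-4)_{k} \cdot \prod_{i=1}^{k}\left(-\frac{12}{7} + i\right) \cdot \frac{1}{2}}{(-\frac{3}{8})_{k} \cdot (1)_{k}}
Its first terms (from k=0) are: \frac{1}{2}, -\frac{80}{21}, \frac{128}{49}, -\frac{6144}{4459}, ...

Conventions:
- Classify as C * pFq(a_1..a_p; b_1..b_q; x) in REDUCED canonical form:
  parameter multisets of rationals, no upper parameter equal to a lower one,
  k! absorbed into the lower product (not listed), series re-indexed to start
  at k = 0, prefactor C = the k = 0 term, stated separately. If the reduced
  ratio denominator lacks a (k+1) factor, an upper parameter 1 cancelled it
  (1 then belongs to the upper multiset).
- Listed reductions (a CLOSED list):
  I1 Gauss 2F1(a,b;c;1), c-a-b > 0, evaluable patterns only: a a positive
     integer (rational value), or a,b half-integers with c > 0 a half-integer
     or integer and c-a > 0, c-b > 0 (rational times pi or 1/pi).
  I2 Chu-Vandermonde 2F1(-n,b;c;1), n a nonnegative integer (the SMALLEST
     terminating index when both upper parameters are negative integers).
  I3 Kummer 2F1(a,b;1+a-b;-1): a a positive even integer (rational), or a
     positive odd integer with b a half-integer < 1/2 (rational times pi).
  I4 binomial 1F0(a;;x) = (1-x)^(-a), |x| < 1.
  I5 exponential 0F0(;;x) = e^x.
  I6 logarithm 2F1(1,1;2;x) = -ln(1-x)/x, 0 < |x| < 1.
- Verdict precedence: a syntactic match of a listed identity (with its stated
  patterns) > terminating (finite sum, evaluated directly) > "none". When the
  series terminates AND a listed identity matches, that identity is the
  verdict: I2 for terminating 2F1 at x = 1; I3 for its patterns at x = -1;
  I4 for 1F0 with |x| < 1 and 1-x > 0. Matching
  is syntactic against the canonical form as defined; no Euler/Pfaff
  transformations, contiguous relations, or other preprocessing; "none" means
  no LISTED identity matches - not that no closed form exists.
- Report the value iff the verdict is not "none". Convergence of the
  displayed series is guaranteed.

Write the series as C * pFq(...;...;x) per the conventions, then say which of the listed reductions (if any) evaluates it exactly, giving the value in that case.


The tell: x = 1 and (1)_k (C = 1/2) is k! itself.
Term ratio: r(k) = 1 * (k-4) (k-\frac{5}{7}) / [(k-\frac{3}{8}) (k+1)] - rational in k, leading ratio 1; with t_0 = \frac{1}{2}, classification follows.

Prefactor \frac{1}{2}, argument 1: 2F1 with upper {-4, -\frac{5}{7}} over lower {-\frac{3}{8}}. Verdict (x = 1): Chu-Vandermonde (I2) applies (terminating 2F1 at x = 1 with n = 4, b = -5/7, c = -\frac{3}{8}). Hence: -\frac{2327215}{1310946}.


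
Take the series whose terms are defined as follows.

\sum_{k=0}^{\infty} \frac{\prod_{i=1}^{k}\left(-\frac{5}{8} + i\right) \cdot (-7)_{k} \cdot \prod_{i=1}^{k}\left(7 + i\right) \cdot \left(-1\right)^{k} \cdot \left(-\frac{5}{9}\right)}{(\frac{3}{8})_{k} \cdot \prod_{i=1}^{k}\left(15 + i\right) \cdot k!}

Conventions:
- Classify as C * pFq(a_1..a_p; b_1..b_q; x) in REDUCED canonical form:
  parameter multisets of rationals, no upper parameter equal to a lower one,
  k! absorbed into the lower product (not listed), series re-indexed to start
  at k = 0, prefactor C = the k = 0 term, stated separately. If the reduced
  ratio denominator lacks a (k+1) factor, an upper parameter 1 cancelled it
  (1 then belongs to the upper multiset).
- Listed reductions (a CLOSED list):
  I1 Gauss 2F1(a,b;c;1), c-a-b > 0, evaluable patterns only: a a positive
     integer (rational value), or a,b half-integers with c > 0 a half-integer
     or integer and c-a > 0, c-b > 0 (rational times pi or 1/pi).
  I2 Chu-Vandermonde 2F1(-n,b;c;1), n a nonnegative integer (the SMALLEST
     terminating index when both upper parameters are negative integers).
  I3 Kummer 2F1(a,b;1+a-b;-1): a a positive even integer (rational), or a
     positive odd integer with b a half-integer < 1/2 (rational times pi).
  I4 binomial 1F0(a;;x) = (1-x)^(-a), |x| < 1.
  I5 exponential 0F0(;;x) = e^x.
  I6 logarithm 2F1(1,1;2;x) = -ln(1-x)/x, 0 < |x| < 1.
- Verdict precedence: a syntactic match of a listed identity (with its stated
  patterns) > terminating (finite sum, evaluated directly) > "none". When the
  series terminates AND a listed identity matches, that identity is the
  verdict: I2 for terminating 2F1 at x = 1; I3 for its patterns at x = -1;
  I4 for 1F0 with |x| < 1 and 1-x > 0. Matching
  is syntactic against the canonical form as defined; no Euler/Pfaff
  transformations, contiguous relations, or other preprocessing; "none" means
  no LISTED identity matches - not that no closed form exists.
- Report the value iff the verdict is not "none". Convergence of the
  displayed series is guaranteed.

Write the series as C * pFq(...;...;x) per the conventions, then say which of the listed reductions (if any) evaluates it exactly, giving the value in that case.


At argument -1: a 2F1 with upper {-7, 8}, lower {16}, scaled by C = -\frac{5}{9}. Verdict at x = -1: the Kummer evaluation I3 matches (x = -1; c = 16 equals 1+a-b for upper {-7, 8}: listed pattern). Its exact value is -\frac{65}{6}.

First insight: t_0 being -\frac{5}{9}, the running product (C = -5/9, x = -1) telescopes to a rising factorial.
Step ratio: r(k) = -1 * (k-7) (k+8) / [(k+16) (k+1)] - rational; roots negated = parameters, x = -1, C = -\frac{5}{9}.


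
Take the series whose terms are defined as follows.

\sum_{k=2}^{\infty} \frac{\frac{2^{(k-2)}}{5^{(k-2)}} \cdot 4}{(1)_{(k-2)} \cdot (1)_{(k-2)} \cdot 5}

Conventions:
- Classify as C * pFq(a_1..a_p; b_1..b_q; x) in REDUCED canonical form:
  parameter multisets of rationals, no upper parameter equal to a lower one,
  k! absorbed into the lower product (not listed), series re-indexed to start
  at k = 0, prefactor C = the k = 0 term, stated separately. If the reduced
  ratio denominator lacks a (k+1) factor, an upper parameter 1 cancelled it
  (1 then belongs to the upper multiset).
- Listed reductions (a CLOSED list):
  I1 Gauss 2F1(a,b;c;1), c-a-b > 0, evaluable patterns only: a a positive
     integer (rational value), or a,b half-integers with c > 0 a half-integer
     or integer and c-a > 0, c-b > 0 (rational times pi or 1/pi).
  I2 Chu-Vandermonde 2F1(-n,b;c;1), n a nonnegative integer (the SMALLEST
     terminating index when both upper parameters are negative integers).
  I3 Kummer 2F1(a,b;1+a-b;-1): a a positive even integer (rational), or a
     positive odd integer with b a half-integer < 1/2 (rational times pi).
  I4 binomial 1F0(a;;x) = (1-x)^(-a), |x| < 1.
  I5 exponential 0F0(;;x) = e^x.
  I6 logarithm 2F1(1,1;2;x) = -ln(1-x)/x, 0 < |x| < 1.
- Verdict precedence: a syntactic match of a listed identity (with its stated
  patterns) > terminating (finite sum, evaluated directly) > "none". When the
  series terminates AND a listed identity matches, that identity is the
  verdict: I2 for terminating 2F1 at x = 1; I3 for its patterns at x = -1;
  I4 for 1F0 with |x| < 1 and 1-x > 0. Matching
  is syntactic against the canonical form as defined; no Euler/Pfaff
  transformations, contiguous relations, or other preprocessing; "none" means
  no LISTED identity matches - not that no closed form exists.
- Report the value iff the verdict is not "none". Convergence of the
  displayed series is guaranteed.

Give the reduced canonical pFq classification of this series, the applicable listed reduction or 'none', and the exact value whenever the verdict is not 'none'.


Canonical form: C = \frac{4}{5} times 0F1 with upper {-}, lower {1}, x = \frac{2}{5}. Verdict: none. Every listed pattern misses the 0F1 form at \frac{2}{5}, upper {-}.

First insight: from the first term \frac{4}{5}: the two geometric factors (C = 4/5, x = 2/5) combine into one argument.
Adjacent-term ratio: r(k) = \frac{2}{5} * 1 / [(k+1) (k+1)] - poly over poly, x = \frac{2}{5} from leading terms; C = \frac{4}{5} at k = 0.


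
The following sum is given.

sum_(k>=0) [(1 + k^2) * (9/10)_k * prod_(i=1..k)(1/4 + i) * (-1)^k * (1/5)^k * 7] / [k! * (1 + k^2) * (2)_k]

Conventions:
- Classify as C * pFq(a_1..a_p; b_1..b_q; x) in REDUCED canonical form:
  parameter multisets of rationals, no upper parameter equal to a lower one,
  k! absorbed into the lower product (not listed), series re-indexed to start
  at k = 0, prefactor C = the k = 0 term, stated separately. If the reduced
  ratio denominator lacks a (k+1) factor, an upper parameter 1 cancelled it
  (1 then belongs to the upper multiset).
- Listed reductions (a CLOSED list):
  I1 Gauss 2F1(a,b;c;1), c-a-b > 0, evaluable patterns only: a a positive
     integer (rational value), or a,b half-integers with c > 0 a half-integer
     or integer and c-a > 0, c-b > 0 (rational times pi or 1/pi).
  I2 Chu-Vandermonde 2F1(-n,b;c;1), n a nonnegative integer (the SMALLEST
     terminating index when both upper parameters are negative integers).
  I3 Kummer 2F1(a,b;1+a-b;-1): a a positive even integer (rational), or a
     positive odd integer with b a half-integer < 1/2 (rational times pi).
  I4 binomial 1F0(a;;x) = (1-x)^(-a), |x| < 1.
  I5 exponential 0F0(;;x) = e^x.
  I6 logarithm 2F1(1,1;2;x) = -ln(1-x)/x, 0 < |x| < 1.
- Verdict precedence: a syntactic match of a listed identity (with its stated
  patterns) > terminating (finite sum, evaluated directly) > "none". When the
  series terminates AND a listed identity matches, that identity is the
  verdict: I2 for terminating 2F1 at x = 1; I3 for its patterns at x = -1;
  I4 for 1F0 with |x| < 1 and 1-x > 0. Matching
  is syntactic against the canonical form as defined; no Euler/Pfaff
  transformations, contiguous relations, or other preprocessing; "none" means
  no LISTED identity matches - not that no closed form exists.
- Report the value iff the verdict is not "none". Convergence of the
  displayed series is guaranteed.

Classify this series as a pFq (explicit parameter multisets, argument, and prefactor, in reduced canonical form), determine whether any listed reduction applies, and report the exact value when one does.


x = -1/5 here; the reduced form reads 2F1, upper {9/10, 5/4}, lower {2}, C = 7. Verdict: none. Every listed pattern misses the 2F1 form at -1/5, upper {9/10, 5/4}.

Key observation: t_0 being 7, the running product (C = 7) telescopes to a rising factorial.
Consecutive-term ratio: r(k) = (-1/5) * (k+9/10) (k+5/4) / [(k+2) (k+1)] - rational in k. x = (-1/5); t_0 = 7; negate the roots.


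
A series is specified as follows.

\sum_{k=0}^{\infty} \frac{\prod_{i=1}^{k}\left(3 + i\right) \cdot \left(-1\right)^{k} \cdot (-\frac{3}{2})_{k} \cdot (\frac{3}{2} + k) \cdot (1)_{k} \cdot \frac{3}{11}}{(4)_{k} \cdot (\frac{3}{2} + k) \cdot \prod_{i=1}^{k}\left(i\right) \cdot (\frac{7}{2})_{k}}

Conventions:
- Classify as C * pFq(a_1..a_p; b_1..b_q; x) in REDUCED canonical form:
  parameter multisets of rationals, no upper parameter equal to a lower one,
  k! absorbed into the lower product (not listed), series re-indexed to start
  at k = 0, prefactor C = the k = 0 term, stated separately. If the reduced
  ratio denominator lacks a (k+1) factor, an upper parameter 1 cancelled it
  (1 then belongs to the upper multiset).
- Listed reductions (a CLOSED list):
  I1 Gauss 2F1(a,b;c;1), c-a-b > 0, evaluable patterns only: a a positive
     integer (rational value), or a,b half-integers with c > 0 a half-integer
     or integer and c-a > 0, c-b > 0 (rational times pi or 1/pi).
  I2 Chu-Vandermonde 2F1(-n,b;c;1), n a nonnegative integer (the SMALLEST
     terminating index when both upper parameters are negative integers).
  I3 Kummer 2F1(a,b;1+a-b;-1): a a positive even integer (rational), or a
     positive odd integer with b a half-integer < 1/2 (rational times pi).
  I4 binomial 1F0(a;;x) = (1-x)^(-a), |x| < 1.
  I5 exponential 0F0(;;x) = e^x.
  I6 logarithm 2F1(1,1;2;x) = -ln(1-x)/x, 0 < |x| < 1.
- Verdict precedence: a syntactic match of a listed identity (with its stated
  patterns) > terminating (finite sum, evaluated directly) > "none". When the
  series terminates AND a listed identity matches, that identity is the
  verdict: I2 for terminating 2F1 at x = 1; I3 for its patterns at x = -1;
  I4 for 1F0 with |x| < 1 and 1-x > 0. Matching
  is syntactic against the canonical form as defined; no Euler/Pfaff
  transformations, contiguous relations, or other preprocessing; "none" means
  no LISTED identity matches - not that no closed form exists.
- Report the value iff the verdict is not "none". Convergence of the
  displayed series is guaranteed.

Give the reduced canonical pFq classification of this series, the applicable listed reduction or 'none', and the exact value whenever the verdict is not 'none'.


This is \frac{3}{11} * 2F1(-\frac{3}{2}, 1; \frac{7}{2}; -1) in reduced canonical form. Verdict: Kummer (I3) fires (x = -1; c = \frac{7}{2} equals 1+a-b for upper {-\frac{3}{2}, 1}: listed pattern). Sum: \frac{45}{352} \cdot \pi.

First insight: t_0 = \frac{3}{11} here, and k + 3/2 divides numerator and denominator alike; C = 3/11 after cancelling.
Consecutive-term ratio: r(k) = -1 * (k-\frac{3}{2}) (k+1) / [(k+\frac{7}{2}) (k+1)] - rational in k, leading ratio -1; with t_0 = \frac{3}{11}, classification follows.


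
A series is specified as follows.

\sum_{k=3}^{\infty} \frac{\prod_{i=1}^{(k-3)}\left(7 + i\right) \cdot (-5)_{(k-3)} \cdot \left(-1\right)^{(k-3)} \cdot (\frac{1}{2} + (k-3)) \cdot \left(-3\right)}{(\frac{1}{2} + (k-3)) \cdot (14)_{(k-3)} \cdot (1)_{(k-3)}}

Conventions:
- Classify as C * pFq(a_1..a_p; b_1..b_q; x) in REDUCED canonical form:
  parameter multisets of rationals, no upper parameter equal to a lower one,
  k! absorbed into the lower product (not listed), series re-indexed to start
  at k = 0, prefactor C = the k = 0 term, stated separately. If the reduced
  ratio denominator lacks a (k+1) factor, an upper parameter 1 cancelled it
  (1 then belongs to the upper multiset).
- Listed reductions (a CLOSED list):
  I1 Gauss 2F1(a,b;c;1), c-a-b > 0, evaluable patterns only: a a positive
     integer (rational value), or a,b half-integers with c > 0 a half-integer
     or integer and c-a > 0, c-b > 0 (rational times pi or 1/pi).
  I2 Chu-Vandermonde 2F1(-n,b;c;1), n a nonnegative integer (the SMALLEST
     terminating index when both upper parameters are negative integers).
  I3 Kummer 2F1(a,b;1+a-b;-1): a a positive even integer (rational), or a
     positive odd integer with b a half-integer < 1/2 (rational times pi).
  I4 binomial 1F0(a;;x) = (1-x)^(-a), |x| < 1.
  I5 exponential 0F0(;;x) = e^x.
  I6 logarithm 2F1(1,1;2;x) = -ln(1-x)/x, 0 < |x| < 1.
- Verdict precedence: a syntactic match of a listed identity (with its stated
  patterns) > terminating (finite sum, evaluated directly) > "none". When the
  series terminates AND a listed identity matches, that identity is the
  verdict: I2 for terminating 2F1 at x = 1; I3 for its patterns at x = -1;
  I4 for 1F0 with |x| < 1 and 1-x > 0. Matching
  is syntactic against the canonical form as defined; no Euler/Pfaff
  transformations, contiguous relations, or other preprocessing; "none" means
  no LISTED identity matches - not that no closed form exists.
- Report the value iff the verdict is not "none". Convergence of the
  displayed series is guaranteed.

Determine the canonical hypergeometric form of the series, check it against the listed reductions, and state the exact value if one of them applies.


Reduced: x = -1, 2F1, upper = {-5, 8}, lower = {14}, C = -3. Verdict: the Kummer evaluation I3 matches (x = -1; c = 14 equals 1+a-b for upper {-5, 8}: listed pattern). Exact value: -\frac{429}{14}.

First insight: with t_0 = -3, the running product (prefactor -3) telescopes to a rising factorial.
Step ratio: r(k) = -1 * (k-5) (k+8) / [(k+14) (k+1)] - rational; roots negated = parameters, x = -1, C = -3.


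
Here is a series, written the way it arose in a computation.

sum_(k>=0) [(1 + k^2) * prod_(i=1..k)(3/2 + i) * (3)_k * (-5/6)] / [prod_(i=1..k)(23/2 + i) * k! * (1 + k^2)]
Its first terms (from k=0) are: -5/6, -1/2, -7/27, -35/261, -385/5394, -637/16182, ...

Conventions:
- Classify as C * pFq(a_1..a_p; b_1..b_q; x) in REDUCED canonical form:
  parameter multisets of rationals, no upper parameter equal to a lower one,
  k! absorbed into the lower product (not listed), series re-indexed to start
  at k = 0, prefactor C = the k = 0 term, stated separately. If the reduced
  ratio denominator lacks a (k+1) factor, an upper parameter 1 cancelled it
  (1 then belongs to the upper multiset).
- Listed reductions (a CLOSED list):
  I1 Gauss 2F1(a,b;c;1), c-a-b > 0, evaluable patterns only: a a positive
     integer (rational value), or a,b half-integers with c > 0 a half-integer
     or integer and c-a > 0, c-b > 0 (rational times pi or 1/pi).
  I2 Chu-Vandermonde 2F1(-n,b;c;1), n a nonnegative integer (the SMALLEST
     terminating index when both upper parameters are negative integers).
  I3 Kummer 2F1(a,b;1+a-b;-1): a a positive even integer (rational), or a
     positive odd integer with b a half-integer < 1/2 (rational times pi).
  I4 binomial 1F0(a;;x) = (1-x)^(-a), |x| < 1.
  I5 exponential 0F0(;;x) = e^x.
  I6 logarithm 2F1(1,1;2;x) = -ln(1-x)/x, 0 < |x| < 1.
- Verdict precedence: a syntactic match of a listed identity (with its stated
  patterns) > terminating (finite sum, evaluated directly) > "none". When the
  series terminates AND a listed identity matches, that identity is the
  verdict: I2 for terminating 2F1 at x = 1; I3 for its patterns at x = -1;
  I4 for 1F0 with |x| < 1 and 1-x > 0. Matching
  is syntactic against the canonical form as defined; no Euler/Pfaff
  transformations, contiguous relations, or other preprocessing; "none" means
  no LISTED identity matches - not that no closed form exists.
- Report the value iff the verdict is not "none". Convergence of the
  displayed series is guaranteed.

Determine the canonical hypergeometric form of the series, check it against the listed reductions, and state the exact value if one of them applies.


Reduced: x = 1, 2F1, upper = {5/2, 3}, lower = {25/2}, C = -5/6. Verdict (x = 1): Gauss's theorem (I1) applies (x = 1: the Gamma ratio telescopes since c-a-b = 7 > 0 and a = 3 in Z>0). Its exact value is -2185/1152.

Key step: x = 1 and the running product (C = -5/6) telescopes to a rising factorial.
Ratio: r(k) = 1 * (k+5/2) (k+3) / [(k+25/2) (k+1)] - rational in k, leading ratio 1; with t_0 = -5/6, classification follows.


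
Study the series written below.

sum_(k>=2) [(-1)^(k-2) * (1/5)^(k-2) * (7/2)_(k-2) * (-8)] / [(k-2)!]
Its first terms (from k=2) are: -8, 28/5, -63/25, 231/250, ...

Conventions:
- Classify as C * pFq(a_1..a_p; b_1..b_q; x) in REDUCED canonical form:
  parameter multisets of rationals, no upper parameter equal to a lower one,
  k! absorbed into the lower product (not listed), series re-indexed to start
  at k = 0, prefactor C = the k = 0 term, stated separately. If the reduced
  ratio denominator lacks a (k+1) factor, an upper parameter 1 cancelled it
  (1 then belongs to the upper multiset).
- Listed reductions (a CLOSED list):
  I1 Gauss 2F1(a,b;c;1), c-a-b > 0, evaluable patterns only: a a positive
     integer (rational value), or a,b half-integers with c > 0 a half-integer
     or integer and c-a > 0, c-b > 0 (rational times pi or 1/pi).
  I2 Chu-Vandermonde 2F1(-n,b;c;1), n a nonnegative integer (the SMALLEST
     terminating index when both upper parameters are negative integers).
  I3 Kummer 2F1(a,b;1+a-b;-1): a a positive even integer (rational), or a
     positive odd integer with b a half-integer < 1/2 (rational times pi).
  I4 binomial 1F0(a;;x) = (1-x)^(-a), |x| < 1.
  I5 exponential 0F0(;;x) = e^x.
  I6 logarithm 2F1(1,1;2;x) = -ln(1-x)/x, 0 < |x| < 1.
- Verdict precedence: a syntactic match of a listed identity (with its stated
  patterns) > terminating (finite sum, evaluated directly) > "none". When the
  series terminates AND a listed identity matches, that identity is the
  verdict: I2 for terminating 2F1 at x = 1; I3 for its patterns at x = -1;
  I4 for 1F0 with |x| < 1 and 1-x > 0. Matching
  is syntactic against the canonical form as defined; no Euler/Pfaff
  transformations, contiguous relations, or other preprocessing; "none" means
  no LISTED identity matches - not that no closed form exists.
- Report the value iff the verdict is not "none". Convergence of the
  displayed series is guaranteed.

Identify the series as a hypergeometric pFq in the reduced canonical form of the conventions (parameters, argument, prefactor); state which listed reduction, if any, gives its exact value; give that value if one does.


Classification (C = -8): 1F0 with upper {7/2}, lower {-}, argument x = -1/5. Verdict: the binomial series (I4) matches (the 1F0 binomial series: exponent -7/2, x = -1/5). Sum: (-8) * (6/5)^(-7/2).

Key step: with t_0 = -8, the (-1)^k factor (C = -8, x = -1/5) folds into the argument's sign.
Consecutive-term ratio: r(k) = (-1/5) * (k+7/2) / [(k+1)] - rational in k. x = (-1/5); t_0 = -8; negate the roots.
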